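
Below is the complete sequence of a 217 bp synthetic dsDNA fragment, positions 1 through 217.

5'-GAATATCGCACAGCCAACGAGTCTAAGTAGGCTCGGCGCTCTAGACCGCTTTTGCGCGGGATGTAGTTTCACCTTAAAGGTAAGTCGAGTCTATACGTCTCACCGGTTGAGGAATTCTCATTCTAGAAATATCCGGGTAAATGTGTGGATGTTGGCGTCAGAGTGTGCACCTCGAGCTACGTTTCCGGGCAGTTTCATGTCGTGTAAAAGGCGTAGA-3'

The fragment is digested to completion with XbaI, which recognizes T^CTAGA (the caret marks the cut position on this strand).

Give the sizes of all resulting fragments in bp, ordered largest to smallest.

95, 82, 40 bp

XbaI sites (TCTAGA) start at positions 40, 122.
XbaI cuts after the first base of each site, so after positions 40, 122.
Linear molecule, 2 cuts → 3 fragments:
  1–40 → 40 bp
  41–122 → 82 bp
  123–217 → 95 bp
Sorted largest to smallest: 95, 82, 40 bp.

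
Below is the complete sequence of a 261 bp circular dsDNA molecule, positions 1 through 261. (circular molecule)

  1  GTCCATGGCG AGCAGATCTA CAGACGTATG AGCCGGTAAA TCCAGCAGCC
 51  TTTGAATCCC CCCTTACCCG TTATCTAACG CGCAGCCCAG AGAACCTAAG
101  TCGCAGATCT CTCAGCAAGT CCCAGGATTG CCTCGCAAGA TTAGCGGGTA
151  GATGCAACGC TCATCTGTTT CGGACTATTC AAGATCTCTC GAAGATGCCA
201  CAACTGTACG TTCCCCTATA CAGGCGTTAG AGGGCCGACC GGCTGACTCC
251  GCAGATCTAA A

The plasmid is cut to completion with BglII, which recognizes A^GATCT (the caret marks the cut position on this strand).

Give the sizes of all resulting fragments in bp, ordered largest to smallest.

BglII sites (AGATCT) start at positions 14, 105, 182, 253.
BglII cuts after the first base of each site, so after positions 14, 105, 182, 253.
Circular molecule, 4 cuts → 4 fragments:
  15–105 → 91 bp
  106–182 → 77 bp
  183–253 → 71 bp
  254–261 then 1–14 → 8 + 14 = 22 bp
Sorted largest to smallest: 91, 77, 71, 22 bp.

91, 77, 71, 22 bp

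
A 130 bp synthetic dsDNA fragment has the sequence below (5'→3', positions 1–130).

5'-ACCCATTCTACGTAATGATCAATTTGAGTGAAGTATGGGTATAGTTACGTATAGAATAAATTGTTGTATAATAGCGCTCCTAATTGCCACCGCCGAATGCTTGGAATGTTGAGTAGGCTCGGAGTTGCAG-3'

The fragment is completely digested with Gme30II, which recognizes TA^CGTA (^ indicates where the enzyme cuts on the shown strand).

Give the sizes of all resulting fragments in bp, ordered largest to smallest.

Gme30II sites (TACGTA) start at positions 9, 46.
Gme30II cuts after base 2 of each site, so after positions 10, 47.
Linear molecule, 2 cuts → 3 fragments:
  1–10 → 10 bp
  11–47 → 37 bp
  48–130 → 83 bp
Sorted largest to smallest: 83, 37, 10 bp.

83, 37, 10 bp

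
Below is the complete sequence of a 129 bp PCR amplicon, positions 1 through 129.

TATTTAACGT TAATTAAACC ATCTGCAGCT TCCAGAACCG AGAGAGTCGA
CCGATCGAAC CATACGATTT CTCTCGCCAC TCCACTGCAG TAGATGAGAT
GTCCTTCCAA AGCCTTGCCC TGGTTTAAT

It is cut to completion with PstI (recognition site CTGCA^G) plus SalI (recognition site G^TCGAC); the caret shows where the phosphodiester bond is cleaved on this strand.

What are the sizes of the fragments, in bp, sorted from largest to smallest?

43, 40, 27, 19 bp

PstI sites (CTGCAG) start at positions 23, 85.
PstI cuts after base 5 of each site (before the last base), so after positions 27, 89.
The SalI site (GTCGAC) starts at position 46.
SalI cuts after the first base of each site, so after position 46.
Combined cut positions: 27, 46, 89.
Linear molecule, 3 cuts → 4 fragments:
  1–27 → 27 bp
  28–46 → 19 bp
  47–89 → 43 bp
  90–129 → 40 bp
Sorted largest to smallest: 43, 40, 27, 19 bp.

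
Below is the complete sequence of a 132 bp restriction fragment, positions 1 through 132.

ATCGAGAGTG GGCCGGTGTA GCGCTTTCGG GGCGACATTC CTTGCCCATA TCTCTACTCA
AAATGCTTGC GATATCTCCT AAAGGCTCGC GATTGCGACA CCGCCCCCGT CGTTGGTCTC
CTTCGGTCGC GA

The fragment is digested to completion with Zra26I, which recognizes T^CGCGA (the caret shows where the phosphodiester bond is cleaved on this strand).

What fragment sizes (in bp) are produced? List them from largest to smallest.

Zra26I sites (TCGCGA) start at positions 87, 127.
Zra26I cuts after the first base of each site, so after positions 87, 127.
Linear molecule, 2 cuts → 3 fragments:
  1–87 → 87 bp
  88–127 → 40 bp
  128–132 → 5 bp
Sorted largest to smallest: 87, 40, 5 bp.

87, 40, 5 bp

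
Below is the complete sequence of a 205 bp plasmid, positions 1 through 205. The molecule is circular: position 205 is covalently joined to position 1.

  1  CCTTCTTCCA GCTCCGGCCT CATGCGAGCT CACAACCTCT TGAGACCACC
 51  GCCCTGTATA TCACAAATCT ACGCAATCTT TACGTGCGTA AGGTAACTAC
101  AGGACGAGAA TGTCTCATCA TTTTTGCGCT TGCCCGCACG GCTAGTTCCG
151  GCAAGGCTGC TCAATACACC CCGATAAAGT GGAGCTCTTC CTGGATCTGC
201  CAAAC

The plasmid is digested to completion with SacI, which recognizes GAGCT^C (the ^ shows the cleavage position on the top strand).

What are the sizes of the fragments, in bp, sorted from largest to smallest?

156, 49 bp

SacI sites (GAGCTC) start at positions 26, 182.
SacI cuts after base 5 of each site (before the last base), so after positions 30, 186.
Circular molecule, 2 cuts → 2 fragments:
  31–186 → 156 bp
  187–205 then 1–30 → 19 + 30 = 49 bp
Sorted largest to smallest: 156, 49 bp.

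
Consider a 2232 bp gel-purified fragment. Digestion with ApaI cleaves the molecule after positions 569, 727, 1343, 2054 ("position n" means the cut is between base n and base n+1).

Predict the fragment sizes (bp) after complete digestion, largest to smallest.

Linear molecule, 4 cuts → 5 fragments:
  569 − 0 = 569 bp
  727 − 569 = 158 bp
  1343 − 727 = 616 bp
  2054 − 1343 = 711 bp
  2232 − 2054 = 178 bp
Sorted largest to smallest: 711, 616, 569, 178, 158 bp.

711, 616, 569, 178, 158 bp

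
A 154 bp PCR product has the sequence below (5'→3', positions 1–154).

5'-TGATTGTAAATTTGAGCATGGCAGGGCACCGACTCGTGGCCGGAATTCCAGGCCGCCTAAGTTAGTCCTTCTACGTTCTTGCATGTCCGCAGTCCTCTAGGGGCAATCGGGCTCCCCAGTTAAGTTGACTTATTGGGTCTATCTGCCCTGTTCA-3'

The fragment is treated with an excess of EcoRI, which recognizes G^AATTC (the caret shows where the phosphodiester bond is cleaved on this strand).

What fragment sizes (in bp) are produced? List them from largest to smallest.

111, 43 bp

The EcoRI site (GAATTC) starts at position 43.
EcoRI cuts after the first base of each site, so after position 43.
Linear molecule, 1 cut → 2 fragments:
  1–43 → 43 bp
  44–154 → 111 bp
Sorted largest to smallest: 111, 43 bp.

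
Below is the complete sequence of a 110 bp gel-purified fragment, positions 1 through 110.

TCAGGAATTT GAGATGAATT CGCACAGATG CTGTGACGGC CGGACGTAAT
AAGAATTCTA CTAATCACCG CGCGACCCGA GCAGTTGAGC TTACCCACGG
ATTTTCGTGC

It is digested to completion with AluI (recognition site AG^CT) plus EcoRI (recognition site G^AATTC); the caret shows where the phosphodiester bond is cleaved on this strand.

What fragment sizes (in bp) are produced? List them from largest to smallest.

37, 36, 21, 16 bp

The AluI site (AGCT) starts at position 88.
AluI cuts after base 2 of each site, so after position 89.
EcoRI sites (GAATTC) start at positions 16, 53.
EcoRI cuts after the first base of each site, so after positions 16, 53.
Combined cut positions: 16, 53, 89.
Linear molecule, 3 cuts → 4 fragments:
  1–16 → 16 bp
  17–53 → 37 bp
  54–89 → 36 bp
  90–110 → 21 bp
Sorted largest to smallest: 37, 36, 21, 16 bp.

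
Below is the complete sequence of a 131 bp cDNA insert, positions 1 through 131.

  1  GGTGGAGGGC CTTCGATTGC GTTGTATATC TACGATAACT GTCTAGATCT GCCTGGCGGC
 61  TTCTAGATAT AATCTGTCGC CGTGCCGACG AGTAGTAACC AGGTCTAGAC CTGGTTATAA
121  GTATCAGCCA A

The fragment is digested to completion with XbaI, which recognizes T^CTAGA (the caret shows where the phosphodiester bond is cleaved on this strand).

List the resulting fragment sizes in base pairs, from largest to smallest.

42, 42, 27, 20 bp

XbaI sites (TCTAGA) start at positions 42, 62, 104.
XbaI cuts after the first base of each site, so after positions 42, 62, 104.
Linear molecule, 3 cuts → 4 fragments:
  1–42 → 42 bp
  43–62 → 20 bp
  63–104 → 42 bp
  105–131 → 27 bp
Sorted largest to smallest: 42, 42, 27, 20 bp.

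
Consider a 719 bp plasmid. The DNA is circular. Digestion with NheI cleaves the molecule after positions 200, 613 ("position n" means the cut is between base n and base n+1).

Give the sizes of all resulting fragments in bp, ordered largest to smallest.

Circular molecule, 2 cuts → 2 fragments:
  613 − 200 = 413 bp
  wrap: 719 − 613 + 200 = 306 bp
Sorted largest to smallest: 413, 306 bp.

413, 306 bp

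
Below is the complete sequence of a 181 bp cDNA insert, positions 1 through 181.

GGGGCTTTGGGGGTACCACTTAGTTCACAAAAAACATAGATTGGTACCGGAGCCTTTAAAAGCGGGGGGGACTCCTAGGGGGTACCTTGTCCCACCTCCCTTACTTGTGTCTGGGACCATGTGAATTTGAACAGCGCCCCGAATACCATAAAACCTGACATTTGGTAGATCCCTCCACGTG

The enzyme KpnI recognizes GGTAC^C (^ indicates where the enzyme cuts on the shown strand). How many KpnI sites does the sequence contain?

3

GGTACC occurs starting at positions 12, 43, 81.
KpnI cuts at 3 sites.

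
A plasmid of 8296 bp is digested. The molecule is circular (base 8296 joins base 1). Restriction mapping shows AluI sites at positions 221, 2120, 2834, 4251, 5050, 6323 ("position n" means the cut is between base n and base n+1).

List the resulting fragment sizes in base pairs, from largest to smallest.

2194, 1899, 1417, 1273, 799, 714 bp

Circular molecule, 6 cuts → 6 fragments:
  2120 − 221 = 1899 bp
  2834 − 2120 = 714 bp
  4251 − 2834 = 1417 bp
  5050 − 4251 = 799 bp
  6323 − 5050 = 1273 bp
  wrap: 8296 − 6323 + 221 = 2194 bp
Sorted largest to smallest: 2194, 1899, 1417, 1273, 799, 714 bp.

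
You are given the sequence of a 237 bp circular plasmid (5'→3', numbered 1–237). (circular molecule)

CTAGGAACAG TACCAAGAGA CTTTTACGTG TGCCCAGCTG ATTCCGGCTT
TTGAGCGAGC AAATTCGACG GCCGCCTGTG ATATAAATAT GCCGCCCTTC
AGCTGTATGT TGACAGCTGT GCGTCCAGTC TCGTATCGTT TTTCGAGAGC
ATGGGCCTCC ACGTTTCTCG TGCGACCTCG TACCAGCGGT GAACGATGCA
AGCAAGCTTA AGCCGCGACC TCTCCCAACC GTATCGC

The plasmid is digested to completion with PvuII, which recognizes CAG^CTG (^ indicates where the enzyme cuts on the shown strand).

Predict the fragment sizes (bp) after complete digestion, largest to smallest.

PvuII sites (CAGCTG) start at positions 35, 100, 114.
PvuII cuts after base 3 of each site, so after positions 37, 102, 116.
Circular molecule, 3 cuts → 3 fragments:
  38–102 → 65 bp
  103–116 → 14 bp
  117–237 then 1–37 → 121 + 37 = 158 bp
Sorted largest to smallest: 158, 65, 14 bp.

158, 65, 14 bp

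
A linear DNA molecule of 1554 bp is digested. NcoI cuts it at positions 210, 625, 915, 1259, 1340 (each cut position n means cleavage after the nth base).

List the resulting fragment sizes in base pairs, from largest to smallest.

415, 344, 290, 214, 210, 81 bp

Linear molecule, 5 cuts → 6 fragments:
  210 − 0 = 210 bp
  625 − 210 = 415 bp
  915 − 625 = 290 bp
  1259 − 915 = 344 bp
  1340 − 1259 = 81 bp
  1554 − 1340 = 214 bp
Sorted largest to smallest: 415, 344, 290, 214, 210, 81 bp.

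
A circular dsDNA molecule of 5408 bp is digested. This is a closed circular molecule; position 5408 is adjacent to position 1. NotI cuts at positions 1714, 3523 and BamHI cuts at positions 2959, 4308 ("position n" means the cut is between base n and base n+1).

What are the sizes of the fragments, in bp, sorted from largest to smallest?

2814, 1245, 785, 564 bp

Combined cut positions (sorted): 1714, 2959, 3523, 4308.
Circular molecule, 4 cuts → 4 fragments:
  2959 − 1714 = 1245 bp
  3523 − 2959 = 564 bp
  4308 − 3523 = 785 bp
  wrap: 5408 − 4308 + 1714 = 2814 bp
Sorted largest to smallest: 2814, 1245, 785, 564 bp.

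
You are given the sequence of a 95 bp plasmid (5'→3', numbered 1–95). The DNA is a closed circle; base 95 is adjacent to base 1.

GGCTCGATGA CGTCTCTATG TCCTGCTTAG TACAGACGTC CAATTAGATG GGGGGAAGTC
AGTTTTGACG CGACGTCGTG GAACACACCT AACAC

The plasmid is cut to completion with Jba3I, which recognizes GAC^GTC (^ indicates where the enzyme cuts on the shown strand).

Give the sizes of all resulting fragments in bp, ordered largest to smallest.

37, 32, 26 bp

Jba3I sites (GACGTC) start at positions 9, 35, 72.
Jba3I cuts after base 3 of each site, so after positions 11, 37, 74.
Circular molecule, 3 cuts → 3 fragments:
  12–37 → 26 bp
  38–74 → 37 bp
  75–95 then 1–11 → 21 + 11 = 32 bp
Sorted largest to smallest: 37, 32, 26 bp.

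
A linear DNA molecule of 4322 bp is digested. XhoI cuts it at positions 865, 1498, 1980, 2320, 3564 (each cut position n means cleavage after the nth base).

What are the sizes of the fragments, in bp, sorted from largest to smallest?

Linear molecule, 5 cuts → 6 fragments:
  865 − 0 = 865 bp
  1498 − 865 = 633 bp
  1980 − 1498 = 482 bp
  2320 − 1980 = 340 bp
  3564 − 2320 = 1244 bp
  4322 − 3564 = 758 bp
Sorted largest to smallest: 1244, 865, 758, 633, 482, 340 bp.

1244, 865, 758, 633, 482, 340 bp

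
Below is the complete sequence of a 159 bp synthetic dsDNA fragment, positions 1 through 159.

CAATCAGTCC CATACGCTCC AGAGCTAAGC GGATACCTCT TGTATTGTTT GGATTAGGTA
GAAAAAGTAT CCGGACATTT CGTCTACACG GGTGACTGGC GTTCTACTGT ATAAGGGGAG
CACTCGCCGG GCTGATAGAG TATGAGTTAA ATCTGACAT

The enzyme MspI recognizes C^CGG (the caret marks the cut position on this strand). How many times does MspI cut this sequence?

CCGG occurs starting at positions 71, 127.
MspI cuts at 2 sites.

2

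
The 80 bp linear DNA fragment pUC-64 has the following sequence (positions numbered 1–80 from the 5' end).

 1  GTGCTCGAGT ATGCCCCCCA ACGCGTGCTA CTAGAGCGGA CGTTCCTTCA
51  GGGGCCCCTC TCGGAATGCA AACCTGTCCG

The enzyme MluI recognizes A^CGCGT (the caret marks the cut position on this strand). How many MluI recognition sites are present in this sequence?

ACGCGT occurs starting at position 21.
MluI cuts at 1 site.

1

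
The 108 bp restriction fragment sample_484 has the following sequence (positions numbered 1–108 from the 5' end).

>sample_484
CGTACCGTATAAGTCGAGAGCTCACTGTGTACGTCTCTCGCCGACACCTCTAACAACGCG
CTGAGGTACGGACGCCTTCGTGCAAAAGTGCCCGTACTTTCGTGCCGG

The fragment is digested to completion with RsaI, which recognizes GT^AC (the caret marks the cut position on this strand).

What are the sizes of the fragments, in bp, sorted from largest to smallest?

37, 28, 27, 13, 3 bp

RsaI sites (GTAC) start at positions 2, 29, 66, 94.
RsaI cuts after base 2 of each site, so after positions 3, 30, 67, 95.
Linear molecule, 4 cuts → 5 fragments:
  1–3 → 3 bp
  4–30 → 27 bp
  31–67 → 37 bp
  68–95 → 28 bp
  96–108 → 13 bp
Sorted largest to smallest: 37, 28, 27, 13, 3 bp.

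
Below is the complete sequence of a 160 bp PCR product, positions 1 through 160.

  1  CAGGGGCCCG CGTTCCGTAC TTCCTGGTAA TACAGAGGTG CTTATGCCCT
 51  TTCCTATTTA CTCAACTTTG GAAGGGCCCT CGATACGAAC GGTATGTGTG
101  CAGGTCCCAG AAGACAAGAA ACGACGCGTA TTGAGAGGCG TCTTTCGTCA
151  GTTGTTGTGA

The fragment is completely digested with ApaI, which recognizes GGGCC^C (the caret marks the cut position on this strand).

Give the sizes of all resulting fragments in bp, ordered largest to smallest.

82, 70, 8 bp

ApaI sites (GGGCCC) start at positions 4, 74.
ApaI cuts after base 5 of each site (before the last base), so after positions 8, 78.
Linear molecule, 2 cuts → 3 fragments:
  1–8 → 8 bp
  9–78 → 70 bp
  79–160 → 82 bp
Sorted largest to smallest: 82, 70, 8 bp.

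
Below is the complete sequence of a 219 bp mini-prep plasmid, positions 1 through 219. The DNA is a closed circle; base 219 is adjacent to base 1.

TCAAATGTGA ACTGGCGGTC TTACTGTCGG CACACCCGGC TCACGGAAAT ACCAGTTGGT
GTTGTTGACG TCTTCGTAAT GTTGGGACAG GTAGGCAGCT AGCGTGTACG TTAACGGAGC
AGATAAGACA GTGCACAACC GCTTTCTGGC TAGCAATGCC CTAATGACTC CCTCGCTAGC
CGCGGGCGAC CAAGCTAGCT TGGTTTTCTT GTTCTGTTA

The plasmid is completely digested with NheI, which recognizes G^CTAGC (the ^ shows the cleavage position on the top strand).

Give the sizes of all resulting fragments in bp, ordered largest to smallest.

NheI sites (GCTAGC) start at positions 98, 149, 175, 194.
NheI cuts after the first base of each site, so after positions 98, 149, 175, 194.
Circular molecule, 4 cuts → 4 fragments:
  99–149 → 51 bp
  150–175 → 26 bp
  176–194 → 19 bp
  195–219 then 1–98 → 25 + 98 = 123 bp
Sorted largest to smallest: 123, 51, 26, 19 bp.

123, 51, 26, 19 bp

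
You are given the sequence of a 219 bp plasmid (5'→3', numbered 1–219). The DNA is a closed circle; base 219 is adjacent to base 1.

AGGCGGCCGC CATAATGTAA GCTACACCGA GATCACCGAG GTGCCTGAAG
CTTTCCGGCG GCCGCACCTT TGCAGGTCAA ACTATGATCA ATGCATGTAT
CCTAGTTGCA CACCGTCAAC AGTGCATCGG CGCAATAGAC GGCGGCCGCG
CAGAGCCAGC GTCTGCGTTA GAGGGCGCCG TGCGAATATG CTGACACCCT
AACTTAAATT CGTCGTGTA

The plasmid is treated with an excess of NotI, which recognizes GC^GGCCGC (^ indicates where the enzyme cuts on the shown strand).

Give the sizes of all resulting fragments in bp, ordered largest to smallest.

84, 80, 55 bp

NotI sites (GCGGCCGC) start at positions 3, 58, 142.
NotI cuts after base 2 of each site, so after positions 4, 59, 143.
Circular molecule, 3 cuts → 3 fragments:
  5–59 → 55 bp
  60–143 → 84 bp
  144–219 then 1–4 → 76 + 4 = 80 bp
Sorted largest to smallest: 84, 80, 55 bp.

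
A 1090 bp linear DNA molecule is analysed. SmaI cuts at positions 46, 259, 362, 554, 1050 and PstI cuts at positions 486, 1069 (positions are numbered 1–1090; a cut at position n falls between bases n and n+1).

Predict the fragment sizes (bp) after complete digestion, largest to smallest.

496, 213, 124, 103, 68, 46, 21, 19 bp

Combined cut positions (sorted): 46, 259, 362, 486, 554, 1050, 1069.
Linear molecule, 7 cuts → 8 fragments:
  46 − 0 = 46 bp
  259 − 46 = 213 bp
  362 − 259 = 103 bp
  486 − 362 = 124 bp
  554 − 486 = 68 bp
  1050 − 554 = 496 bp
  1069 − 1050 = 19 bp
  1090 − 1069 = 21 bp
Sorted largest to smallest: 496, 213, 124, 103, 68, 46, 21, 19 bp.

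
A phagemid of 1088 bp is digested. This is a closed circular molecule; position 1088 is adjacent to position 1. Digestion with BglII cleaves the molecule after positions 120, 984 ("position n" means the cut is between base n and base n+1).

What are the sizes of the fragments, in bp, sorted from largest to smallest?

864, 224 bp

Circular molecule, 2 cuts → 2 fragments:
  984 − 120 = 864 bp
  wrap: 1088 − 984 + 120 = 224 bp
Sorted largest to smallest: 864, 224 bp.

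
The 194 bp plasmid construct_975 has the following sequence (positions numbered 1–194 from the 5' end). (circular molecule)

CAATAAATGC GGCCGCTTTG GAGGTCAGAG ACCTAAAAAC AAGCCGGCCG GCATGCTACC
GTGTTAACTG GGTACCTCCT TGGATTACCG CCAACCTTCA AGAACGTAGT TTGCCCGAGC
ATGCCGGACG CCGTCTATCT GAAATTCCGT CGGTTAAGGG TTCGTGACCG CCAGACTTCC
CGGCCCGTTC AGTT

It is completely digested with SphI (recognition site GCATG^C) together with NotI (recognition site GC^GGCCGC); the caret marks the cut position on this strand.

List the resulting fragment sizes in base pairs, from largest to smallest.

SphI sites (GCATGC) start at positions 51, 119.
SphI cuts after base 5 of each site (before the last base), so after positions 55, 123.
The NotI site (GCGGCCGC) starts at position 9.
NotI cuts after base 2 of each site, so after position 10.
Combined cut positions: 10, 55, 123.
Circular molecule, 3 cuts → 3 fragments:
  11–55 → 45 bp
  56–123 → 68 bp
  124–194 then 1–10 → 71 + 10 = 81 bp
Sorted largest to smallest: 81, 68, 45 bp.

81, 68, 45 bp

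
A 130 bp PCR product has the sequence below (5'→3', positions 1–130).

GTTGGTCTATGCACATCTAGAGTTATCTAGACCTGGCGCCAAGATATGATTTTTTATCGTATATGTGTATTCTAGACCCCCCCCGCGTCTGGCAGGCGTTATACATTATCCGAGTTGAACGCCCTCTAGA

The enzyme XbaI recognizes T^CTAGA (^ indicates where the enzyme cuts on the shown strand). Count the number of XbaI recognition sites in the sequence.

4

TCTAGA occurs starting at positions 16, 26, 71, 125.
XbaI cuts at 4 sites.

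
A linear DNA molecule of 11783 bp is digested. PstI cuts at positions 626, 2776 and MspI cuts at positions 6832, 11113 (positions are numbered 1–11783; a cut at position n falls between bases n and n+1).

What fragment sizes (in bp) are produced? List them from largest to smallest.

Combined cut positions (sorted): 626, 2776, 6832, 11113.
Linear molecule, 4 cuts → 5 fragments:
  626 − 0 = 626 bp
  2776 − 626 = 2150 bp
  6832 − 2776 = 4056 bp
  11113 − 6832 = 4281 bp
  11783 − 11113 = 670 bp
Sorted largest to smallest: 4281, 4056, 2150, 670, 626 bp.

4281, 4056, 2150, 670, 626 bp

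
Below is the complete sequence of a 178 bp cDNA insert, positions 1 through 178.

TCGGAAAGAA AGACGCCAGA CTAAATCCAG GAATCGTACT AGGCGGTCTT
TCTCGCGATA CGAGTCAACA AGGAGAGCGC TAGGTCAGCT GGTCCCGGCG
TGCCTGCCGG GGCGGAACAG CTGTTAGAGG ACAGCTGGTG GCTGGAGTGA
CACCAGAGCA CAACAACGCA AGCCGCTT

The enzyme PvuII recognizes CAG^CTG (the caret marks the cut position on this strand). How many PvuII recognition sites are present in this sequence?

CAGCTG occurs starting at positions 86, 118, 132.
PvuII cuts at 3 sites.

3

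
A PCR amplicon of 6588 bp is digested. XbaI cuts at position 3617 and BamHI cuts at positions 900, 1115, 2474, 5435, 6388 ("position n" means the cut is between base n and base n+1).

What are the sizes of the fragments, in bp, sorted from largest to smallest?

Combined cut positions (sorted): 900, 1115, 2474, 3617, 5435, 6388.
Linear molecule, 6 cuts → 7 fragments:
  900 − 0 = 900 bp
  1115 − 900 = 215 bp
  2474 − 1115 = 1359 bp
  3617 − 2474 = 1143 bp
  5435 − 3617 = 1818 bp
  6388 − 5435 = 953 bp
  6588 − 6388 = 200 bp
Sorted largest to smallest: 1818, 1359, 1143, 953, 900, 215, 200 bp.

1818, 1359, 1143, 953, 900, 215, 200 bp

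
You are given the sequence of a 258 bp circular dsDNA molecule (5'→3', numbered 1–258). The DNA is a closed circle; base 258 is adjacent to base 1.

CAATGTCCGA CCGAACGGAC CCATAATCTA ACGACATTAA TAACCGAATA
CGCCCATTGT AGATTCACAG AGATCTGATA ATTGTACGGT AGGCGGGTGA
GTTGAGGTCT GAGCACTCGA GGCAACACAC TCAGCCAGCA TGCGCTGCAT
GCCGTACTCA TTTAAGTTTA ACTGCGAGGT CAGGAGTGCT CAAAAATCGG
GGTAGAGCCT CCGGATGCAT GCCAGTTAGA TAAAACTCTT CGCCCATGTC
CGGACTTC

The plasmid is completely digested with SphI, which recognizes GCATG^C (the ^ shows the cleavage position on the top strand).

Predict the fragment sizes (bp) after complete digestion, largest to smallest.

179, 70, 9 bp

SphI sites (GCATGC) start at positions 138, 147, 217.
SphI cuts after base 5 of each site (before the last base), so after positions 142, 151, 221.
Circular molecule, 3 cuts → 3 fragments:
  143–151 → 9 bp
  152–221 → 70 bp
  222–258 then 1–142 → 37 + 142 = 179 bp
Sorted largest to smallest: 179, 70, 9 bp.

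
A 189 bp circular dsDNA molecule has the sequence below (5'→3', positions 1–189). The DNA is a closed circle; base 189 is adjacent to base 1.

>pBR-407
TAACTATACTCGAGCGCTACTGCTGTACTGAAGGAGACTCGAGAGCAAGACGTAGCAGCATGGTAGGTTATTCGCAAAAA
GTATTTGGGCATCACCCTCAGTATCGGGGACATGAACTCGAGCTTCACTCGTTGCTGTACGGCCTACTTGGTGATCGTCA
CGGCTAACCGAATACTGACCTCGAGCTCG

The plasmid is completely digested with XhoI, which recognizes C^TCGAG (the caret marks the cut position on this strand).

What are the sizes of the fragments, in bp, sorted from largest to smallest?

XhoI sites (CTCGAG) start at positions 9, 38, 117, 180.
XhoI cuts after the first base of each site, so after positions 9, 38, 117, 180.
Circular molecule, 4 cuts → 4 fragments:
  10–38 → 29 bp
  39–117 → 79 bp
  118–180 → 63 bp
  181–189 then 1–9 → 9 + 9 = 18 bp
Sorted largest to smallest: 79, 63, 29, 18 bp.

79, 63, 29, 18 bp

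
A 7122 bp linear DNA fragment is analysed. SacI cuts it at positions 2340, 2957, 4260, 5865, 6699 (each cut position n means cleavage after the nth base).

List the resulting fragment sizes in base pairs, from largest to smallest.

2340, 1605, 1303, 834, 617, 423 bp

Linear molecule, 5 cuts → 6 fragments:
  2340 − 0 = 2340 bp
  2957 − 2340 = 617 bp
  4260 − 2957 = 1303 bp
  5865 − 4260 = 1605 bp
  6699 − 5865 = 834 bp
  7122 − 6699 = 423 bp
Sorted largest to smallest: 2340, 1605, 1303, 834, 617, 423 bp.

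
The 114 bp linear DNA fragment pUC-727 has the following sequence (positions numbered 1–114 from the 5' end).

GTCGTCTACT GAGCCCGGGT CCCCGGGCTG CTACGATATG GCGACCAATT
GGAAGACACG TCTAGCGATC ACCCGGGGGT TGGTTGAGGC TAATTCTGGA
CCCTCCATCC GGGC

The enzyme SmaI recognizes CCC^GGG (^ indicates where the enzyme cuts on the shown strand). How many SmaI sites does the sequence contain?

3

CCCGGG occurs starting at positions 14, 22, 72.
SmaI cuts at 3 sites.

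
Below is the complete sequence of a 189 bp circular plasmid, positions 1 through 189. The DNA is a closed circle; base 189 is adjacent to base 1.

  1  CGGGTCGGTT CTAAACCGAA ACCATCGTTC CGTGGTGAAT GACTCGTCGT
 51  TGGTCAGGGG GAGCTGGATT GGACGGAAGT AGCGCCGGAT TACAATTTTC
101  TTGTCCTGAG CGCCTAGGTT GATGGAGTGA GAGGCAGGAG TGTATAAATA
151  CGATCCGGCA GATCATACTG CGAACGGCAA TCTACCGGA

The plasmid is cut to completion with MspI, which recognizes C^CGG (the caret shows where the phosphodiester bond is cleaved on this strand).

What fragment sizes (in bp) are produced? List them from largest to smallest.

89, 70, 30 bp

MspI sites (CCGG) start at positions 85, 155, 185.
MspI cuts after the first base of each site, so after positions 85, 155, 185.
Circular molecule, 3 cuts → 3 fragments:
  86–155 → 70 bp
  156–185 → 30 bp
  186–189 then 1–85 → 4 + 85 = 89 bp
Sorted largest to smallest: 89, 70, 30 bp.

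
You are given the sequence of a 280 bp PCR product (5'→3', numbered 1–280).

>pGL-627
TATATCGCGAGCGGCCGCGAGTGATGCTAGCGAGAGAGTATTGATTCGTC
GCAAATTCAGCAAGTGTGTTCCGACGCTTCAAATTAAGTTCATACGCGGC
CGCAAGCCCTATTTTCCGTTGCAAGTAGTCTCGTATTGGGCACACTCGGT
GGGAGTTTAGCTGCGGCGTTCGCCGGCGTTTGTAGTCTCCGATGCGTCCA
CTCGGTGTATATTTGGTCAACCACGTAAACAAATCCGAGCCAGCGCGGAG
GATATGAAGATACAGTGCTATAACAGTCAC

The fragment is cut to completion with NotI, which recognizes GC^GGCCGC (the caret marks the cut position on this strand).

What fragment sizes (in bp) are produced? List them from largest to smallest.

183, 85, 12 bp

NotI sites (GCGGCCGC) start at positions 11, 96.
NotI cuts after base 2 of each site, so after positions 12, 97.
Linear molecule, 2 cuts → 3 fragments:
  1–12 → 12 bp
  13–97 → 85 bp
  98–280 → 183 bp
Sorted largest to smallest: 183, 85, 12 bp.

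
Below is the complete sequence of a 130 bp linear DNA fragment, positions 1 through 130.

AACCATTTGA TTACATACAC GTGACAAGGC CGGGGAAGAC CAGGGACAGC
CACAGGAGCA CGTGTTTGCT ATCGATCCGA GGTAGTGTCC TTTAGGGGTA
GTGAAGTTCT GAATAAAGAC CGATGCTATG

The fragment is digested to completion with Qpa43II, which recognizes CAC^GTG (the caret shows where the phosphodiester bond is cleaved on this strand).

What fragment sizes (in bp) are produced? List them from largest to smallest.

Qpa43II sites (CACGTG) start at positions 18, 59.
Qpa43II cuts after base 3 of each site, so after positions 20, 61.
Linear molecule, 2 cuts → 3 fragments:
  1–20 → 20 bp
  21–61 → 41 bp
  62–130 → 69 bp
Sorted largest to smallest: 69, 41, 20 bp.

69, 41, 20 bp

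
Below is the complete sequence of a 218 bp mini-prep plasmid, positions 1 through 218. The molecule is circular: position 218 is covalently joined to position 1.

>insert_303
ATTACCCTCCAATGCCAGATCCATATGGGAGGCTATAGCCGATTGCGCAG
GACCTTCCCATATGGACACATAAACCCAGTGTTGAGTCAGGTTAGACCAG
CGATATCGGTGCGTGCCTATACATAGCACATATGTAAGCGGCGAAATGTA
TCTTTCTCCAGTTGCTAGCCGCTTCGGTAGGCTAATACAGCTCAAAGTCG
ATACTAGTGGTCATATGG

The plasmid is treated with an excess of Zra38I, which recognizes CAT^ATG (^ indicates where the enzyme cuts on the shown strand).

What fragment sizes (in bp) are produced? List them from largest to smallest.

83, 70, 37, 28 bp

Zra38I sites (CATATG) start at positions 22, 59, 129, 212.
Zra38I cuts after base 3 of each site, so after positions 24, 61, 131, 214.
Circular molecule, 4 cuts → 4 fragments:
  25–61 → 37 bp
  62–131 → 70 bp
  132–214 → 83 bp
  215–218 then 1–24 → 4 + 24 = 28 bp
Sorted largest to smallest: 83, 70, 37, 28 bp.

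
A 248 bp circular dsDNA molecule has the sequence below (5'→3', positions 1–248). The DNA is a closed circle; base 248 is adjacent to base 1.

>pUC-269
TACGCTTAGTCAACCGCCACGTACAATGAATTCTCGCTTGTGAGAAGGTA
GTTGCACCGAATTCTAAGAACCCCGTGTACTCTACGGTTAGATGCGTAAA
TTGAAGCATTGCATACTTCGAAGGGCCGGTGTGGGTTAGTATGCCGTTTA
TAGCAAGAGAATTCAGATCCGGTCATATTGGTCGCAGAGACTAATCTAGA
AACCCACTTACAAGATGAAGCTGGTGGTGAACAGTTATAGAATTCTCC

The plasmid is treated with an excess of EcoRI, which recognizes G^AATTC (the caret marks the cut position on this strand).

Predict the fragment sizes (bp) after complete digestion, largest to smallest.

100, 81, 36, 31 bp

EcoRI sites (GAATTC) start at positions 28, 59, 159, 240.
EcoRI cuts after the first base of each site, so after positions 28, 59, 159, 240.
Circular molecule, 4 cuts → 4 fragments:
  29–59 → 31 bp
  60–159 → 100 bp
  160–240 → 81 bp
  241–248 then 1–28 → 8 + 28 = 36 bp
Sorted largest to smallest: 100, 81, 36, 31 bp.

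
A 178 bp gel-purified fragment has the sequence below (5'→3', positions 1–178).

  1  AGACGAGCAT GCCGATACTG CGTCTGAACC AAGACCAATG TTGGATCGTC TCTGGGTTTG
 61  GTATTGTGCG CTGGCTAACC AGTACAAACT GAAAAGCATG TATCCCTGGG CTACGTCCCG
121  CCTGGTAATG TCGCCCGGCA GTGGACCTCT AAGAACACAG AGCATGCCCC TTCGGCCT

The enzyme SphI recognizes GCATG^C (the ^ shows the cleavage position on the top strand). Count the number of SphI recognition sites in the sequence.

2

GCATGC occurs starting at positions 7, 162.
SphI cuts at 2 sites.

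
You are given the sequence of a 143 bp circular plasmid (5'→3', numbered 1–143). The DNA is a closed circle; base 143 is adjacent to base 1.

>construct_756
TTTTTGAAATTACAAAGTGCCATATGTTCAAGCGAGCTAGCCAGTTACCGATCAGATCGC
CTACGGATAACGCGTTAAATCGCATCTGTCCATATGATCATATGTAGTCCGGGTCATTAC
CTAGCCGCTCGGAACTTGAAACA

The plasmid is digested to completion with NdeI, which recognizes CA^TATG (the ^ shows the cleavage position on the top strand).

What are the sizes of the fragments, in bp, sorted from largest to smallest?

70, 65, 8 bp

NdeI sites (CATATG) start at positions 21, 91, 99.
NdeI cuts after base 2 of each site, so after positions 22, 92, 100.
Circular molecule, 3 cuts → 3 fragments:
  23–92 → 70 bp
  93–100 → 8 bp
  101–143 then 1–22 → 43 + 22 = 65 bp
Sorted largest to smallest: 70, 65, 8 bp.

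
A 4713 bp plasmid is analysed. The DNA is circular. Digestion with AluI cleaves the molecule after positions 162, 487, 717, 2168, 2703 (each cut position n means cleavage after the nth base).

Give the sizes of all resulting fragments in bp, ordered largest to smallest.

2172, 1451, 535, 325, 230 bp

Circular molecule, 5 cuts → 5 fragments:
  487 − 162 = 325 bp
  717 − 487 = 230 bp
  2168 − 717 = 1451 bp
  2703 − 2168 = 535 bp
  wrap: 4713 − 2703 + 162 = 2172 bp
Sorted largest to smallest: 2172, 1451, 535, 325, 230 bp.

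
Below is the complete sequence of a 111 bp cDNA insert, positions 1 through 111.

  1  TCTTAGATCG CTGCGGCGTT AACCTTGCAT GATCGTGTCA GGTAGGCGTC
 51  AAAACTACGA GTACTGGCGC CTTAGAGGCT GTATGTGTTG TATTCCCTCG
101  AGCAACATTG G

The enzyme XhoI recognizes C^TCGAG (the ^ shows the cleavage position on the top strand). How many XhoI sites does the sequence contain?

CTCGAG occurs starting at position 97.
XhoI cuts at 1 site.

1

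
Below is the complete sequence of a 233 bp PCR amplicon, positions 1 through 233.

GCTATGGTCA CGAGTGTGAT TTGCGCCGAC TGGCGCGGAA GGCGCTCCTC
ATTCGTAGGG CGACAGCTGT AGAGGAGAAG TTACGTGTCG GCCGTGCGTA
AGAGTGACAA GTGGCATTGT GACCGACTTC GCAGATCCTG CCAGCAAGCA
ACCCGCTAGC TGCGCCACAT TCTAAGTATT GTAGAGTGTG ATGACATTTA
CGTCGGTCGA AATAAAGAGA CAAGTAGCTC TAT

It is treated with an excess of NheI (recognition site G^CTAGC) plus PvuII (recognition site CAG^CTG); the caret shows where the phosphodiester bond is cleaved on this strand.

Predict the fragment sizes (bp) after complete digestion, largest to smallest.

89, 78, 66 bp

The NheI site (GCTAGC) starts at position 155.
NheI cuts after the first base of each site, so after position 155.
The PvuII site (CAGCTG) starts at position 64.
PvuII cuts after base 3 of each site, so after position 66.
Combined cut positions: 66, 155.
Linear molecule, 2 cuts → 3 fragments:
  1–66 → 66 bp
  67–155 → 89 bp
  156–233 → 78 bp
Sorted largest to smallest: 89, 78, 66 bp.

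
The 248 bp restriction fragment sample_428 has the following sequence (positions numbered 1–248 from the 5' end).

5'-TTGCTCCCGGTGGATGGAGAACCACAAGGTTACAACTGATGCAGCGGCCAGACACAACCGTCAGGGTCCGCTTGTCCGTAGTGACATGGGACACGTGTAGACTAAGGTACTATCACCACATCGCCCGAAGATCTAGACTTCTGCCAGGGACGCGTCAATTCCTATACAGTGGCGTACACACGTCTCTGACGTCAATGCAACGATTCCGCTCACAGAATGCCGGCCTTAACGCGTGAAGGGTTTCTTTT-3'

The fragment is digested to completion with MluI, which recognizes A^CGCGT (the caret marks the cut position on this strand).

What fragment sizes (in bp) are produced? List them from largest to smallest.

MluI sites (ACGCGT) start at positions 150, 229.
MluI cuts after the first base of each site, so after positions 150, 229.
Linear molecule, 2 cuts → 3 fragments:
  1–150 → 150 bp
  151–229 → 79 bp
  230–248 → 19 bp
Sorted largest to smallest: 150, 79, 19 bp.

150, 79, 19 bp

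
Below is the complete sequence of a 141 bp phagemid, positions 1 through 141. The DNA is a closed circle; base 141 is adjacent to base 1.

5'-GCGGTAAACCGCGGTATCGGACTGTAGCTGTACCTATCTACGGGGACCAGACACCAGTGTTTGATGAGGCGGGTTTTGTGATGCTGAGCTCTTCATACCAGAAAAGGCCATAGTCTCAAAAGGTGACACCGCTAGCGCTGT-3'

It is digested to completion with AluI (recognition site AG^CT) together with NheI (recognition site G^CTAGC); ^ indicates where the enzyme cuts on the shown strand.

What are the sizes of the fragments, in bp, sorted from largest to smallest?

61, 43, 37 bp

AluI sites (AGCT) start at positions 26, 87.
AluI cuts after base 2 of each site, so after positions 27, 88.
The NheI site (GCTAGC) starts at position 131.
NheI cuts after the first base of each site, so after position 131.
Combined cut positions: 27, 88, 131.
Circular molecule, 3 cuts → 3 fragments:
  28–88 → 61 bp
  89–131 → 43 bp
  132–141 then 1–27 → 10 + 27 = 37 bp
Sorted largest to smallest: 61, 43, 37 bp.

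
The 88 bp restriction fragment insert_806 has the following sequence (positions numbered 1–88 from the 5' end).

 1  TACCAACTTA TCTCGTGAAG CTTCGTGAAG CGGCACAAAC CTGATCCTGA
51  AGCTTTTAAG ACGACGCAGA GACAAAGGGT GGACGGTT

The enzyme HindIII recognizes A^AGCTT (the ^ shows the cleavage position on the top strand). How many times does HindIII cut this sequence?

AAGCTT occurs starting at positions 18, 50.
HindIII cuts at 2 sites.

2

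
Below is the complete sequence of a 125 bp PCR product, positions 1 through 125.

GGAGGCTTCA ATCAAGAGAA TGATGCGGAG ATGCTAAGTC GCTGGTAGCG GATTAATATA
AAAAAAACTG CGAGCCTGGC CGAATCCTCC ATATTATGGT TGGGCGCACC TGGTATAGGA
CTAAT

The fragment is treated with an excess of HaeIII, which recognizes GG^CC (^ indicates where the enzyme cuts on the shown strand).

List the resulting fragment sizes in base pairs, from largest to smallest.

79, 46 bp

The HaeIII site (GGCC) starts at position 78.
HaeIII cuts after base 2 of each site, so after position 79.
Linear molecule, 1 cut → 2 fragments:
  1–79 → 79 bp
  80–125 → 46 bp
Sorted largest to smallest: 79, 46 bp.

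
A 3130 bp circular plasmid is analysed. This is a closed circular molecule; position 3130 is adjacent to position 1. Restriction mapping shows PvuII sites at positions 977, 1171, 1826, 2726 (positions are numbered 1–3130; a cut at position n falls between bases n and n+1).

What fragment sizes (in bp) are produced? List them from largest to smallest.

Circular molecule, 4 cuts → 4 fragments:
  1171 − 977 = 194 bp
  1826 − 1171 = 655 bp
  2726 − 1826 = 900 bp
  wrap: 3130 − 2726 + 977 = 1381 bp
Sorted largest to smallest: 1381, 900, 655, 194 bp.

1381, 900, 655, 194 bp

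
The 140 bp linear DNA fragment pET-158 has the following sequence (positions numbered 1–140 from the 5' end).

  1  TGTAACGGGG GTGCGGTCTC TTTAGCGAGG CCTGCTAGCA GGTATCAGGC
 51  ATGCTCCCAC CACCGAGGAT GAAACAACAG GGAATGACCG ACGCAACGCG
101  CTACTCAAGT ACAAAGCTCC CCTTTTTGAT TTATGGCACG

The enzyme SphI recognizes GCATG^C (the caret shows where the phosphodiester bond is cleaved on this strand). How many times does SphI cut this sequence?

GCATGC occurs starting at position 49.
SphI cuts at 1 site.

1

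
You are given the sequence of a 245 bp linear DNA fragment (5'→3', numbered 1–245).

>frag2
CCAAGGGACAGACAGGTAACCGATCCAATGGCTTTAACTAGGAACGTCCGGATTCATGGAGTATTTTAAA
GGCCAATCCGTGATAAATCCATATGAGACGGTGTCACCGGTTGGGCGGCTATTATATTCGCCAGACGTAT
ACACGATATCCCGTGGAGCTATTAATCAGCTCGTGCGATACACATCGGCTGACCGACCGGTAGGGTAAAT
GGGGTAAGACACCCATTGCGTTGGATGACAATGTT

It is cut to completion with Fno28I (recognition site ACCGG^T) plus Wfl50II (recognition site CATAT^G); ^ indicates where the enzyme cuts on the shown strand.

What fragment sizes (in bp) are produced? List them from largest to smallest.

Fno28I sites (ACCGGT) start at positions 106, 196.
Fno28I cuts after base 5 of each site (before the last base), so after positions 110, 200.
The Wfl50II site (CATATG) starts at position 90.
Wfl50II cuts after base 5 of each site (before the last base), so after position 94.
Combined cut positions: 94, 110, 200.
Linear molecule, 3 cuts → 4 fragments:
  1–94 → 94 bp
  95–110 → 16 bp
  111–200 → 90 bp
  201–245 → 45 bp
Sorted largest to smallest: 94, 90, 45, 16 bp.

94, 90, 45, 16 bp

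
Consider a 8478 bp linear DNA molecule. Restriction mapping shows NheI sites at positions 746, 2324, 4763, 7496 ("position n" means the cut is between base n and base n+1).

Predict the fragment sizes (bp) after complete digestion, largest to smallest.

2733, 2439, 1578, 982, 746 bp

Linear molecule, 4 cuts → 5 fragments:
  746 − 0 = 746 bp
  2324 − 746 = 1578 bp
  4763 − 2324 = 2439 bp
  7496 − 4763 = 2733 bp
  8478 − 7496 = 982 bp
Sorted largest to smallest: 2733, 2439, 1578, 982, 746 bp.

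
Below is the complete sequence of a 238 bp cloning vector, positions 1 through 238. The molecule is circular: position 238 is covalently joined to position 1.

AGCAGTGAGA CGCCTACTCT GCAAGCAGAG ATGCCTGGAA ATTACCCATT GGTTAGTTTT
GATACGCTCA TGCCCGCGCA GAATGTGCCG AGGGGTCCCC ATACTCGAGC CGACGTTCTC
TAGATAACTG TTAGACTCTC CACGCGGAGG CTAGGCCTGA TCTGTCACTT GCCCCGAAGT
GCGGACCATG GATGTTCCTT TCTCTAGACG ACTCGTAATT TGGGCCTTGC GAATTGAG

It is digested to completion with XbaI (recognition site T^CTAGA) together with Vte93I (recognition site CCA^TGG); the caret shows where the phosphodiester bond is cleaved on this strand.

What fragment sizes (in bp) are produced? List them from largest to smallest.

154, 69, 15 bp

XbaI sites (TCTAGA) start at positions 119, 203.
XbaI cuts after the first base of each site, so after positions 119, 203.
The Vte93I site (CCATGG) starts at position 186.
Vte93I cuts after base 3 of each site, so after position 188.
Combined cut positions: 119, 188, 203.
Circular molecule, 3 cuts → 3 fragments:
  120–188 → 69 bp
  189–203 → 15 bp
  204–238 then 1–119 → 35 + 119 = 154 bp
Sorted largest to smallest: 154, 69, 15 bp.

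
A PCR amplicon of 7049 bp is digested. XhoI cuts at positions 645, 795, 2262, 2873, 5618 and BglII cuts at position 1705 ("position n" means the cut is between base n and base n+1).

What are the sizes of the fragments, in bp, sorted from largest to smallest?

2745, 1431, 910, 645, 611, 557, 150 bp

Combined cut positions (sorted): 645, 795, 1705, 2262, 2873, 5618.
Linear molecule, 6 cuts → 7 fragments:
  645 − 0 = 645 bp
  795 − 645 = 150 bp
  1705 − 795 = 910 bp
  2262 − 1705 = 557 bp
  2873 − 2262 = 611 bp
  5618 − 2873 = 2745 bp
  7049 − 5618 = 1431 bp
Sorted largest to smallest: 2745, 1431, 910, 645, 611, 557, 150 bp.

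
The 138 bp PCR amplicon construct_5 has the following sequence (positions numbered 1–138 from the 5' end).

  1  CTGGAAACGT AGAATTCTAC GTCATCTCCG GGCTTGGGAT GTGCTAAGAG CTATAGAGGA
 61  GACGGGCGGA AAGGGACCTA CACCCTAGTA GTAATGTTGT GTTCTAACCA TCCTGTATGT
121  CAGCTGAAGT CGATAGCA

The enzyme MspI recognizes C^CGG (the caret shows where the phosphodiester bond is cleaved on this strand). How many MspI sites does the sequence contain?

1

CCGG occurs starting at position 28.
MspI cuts at 1 site.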